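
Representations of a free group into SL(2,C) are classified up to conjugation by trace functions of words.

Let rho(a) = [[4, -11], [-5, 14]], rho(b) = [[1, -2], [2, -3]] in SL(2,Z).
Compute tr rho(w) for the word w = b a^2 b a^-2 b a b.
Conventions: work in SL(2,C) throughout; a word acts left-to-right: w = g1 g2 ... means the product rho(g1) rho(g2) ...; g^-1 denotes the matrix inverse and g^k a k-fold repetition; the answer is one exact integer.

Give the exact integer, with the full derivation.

rho(b) = [[1, -2], [2, -3]]
... * rho(a) = [[4, -11], [-5, 14]]  ->  [[14, -39], [23, -64]]
... * rho(a) = [[4, -11], [-5, 14]]  ->  [[251, -700], [412, -1149]]
... * rho(b) = [[1, -2], [2, -3]]  ->  [[-1149, 1598], [-1886, 2623]]
... * rho(a^-1) = [[14, 11], [5, 4]]  ->  [[-8096, -6247], [-13289, -10254]]
... * rho(a^-1) = [[14, 11], [5, 4]]  ->  [[-144579, -114044], [-237316, -187195]]
... * rho(b) = [[1, -2], [2, -3]]  ->  [[-372667, 631290], [-611706, 1036217]]
... * rho(a) = [[4, -11], [-5, 14]]  ->  [[-4647118, 12937397], [-7627909, 21235804]]
... * rho(b) = [[1, -2], [2, -3]]  ->  [[21227676, -29517955], [34843699, -48451594]]
tr = 21227676 + -48451594 = -27223918

-27223918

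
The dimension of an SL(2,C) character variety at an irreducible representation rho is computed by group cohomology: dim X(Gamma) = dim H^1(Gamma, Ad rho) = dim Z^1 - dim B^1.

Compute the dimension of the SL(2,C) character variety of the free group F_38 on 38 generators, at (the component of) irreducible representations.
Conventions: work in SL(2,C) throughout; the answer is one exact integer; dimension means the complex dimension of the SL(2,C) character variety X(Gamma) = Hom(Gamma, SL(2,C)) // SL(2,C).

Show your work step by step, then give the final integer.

111

Here Gamma is free of rank 38 — no relator constrains a cocycle.
A cocycle picks one sl_2 vector per generator freely, giving dim Z^1 = 3*38 = 114.
Irreducibility makes the coboundary map sl_2 -> Z^1 injective (trivial centralizer), so dim B^1 = 3.
dim X = dim H^1 = dim Z^1 - dim B^1 = 114 - 3 = 111.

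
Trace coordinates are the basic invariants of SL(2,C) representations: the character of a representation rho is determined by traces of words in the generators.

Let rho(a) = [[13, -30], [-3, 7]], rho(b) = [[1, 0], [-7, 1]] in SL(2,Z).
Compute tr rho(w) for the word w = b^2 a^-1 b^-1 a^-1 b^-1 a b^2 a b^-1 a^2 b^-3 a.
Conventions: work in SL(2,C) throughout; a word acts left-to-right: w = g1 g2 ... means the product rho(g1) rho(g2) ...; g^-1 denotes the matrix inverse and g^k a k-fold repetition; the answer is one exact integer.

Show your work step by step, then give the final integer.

rho(b) = [[1, 0], [-7, 1]]
... * rho(b) = [[1, 0], [-7, 1]]  ->  [[1, 0], [-14, 1]]
... * rho(a^-1) = [[7, 30], [3, 13]]  ->  [[7, 30], [-95, -407]]
... * rho(b^-1) = [[1, 0], [7, 1]]  ->  [[217, 30], [-2944, -407]]
... * rho(a^-1) = [[7, 30], [3, 13]]  ->  [[1609, 6900], [-21829, -93611]]
... * rho(b^-1) = [[1, 0], [7, 1]]  ->  [[49909, 6900], [-677106, -93611]]
... * rho(a) = [[13, -30], [-3, 7]]  ->  [[628117, -1448970], [-8521545, 19657903]]
... * rho(b) = [[1, 0], [-7, 1]]  ->  [[10770907, -1448970], [-146126866, 19657903]]
... * rho(b) = [[1, 0], [-7, 1]]  ->  [[20913697, -1448970], [-283732187, 19657903]]
... * rho(a) = [[13, -30], [-3, 7]]  ->  [[276224971, -637553700], [-3747492140, 8649570931]]
... * rho(b^-1) = [[1, 0], [7, 1]]  ->  [[-4186650929, -637553700], [56799504377, 8649570931]]
... * rho(a) = [[13, -30], [-3, 7]]  ->  [[-52513800977, 121136651970], [712444844108, -1643438134793]]
... * rho(a) = [[13, -30], [-3, 7]]  ->  [[-1046089368611, 2423370593100], [14192097377783, -32877412266791]]
... * rho(b^-1) = [[1, 0], [7, 1]]  ->  [[15917504783089, 2423370593100], [-215949788489754, -32877412266791]]
... * rho(b^-1) = [[1, 0], [7, 1]]  ->  [[32881098934789, 2423370593100], [-446091674357291, -32877412266791]]
... * rho(b^-1) = [[1, 0], [7, 1]]  ->  [[49844693086489, 2423370593100], [-676233560224828, -32877412266791]]
... * rho(a) = [[13, -30], [-3, 7]]  ->  [[640710898345057, -1478377198442970], [-8692404046122391, 20056864920877303]]
tr = 640710898345057 + 20056864920877303 = 20697575819222360

20697575819222360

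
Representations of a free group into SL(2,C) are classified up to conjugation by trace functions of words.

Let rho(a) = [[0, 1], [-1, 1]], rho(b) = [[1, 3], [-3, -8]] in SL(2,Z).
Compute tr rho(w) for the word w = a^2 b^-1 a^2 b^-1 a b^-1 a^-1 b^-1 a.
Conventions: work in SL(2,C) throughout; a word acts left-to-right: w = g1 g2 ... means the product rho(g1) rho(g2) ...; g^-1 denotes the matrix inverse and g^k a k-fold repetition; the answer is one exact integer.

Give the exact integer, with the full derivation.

-9410

rho(a) = [[0, 1], [-1, 1]]
... * rho(a) = [[0, 1], [-1, 1]]  ->  [[-1, 1], [-1, 0]]
... * rho(b^-1) = [[-8, -3], [3, 1]]  ->  [[11, 4], [8, 3]]
... * rho(a) = [[0, 1], [-1, 1]]  ->  [[-4, 15], [-3, 11]]
... * rho(a) = [[0, 1], [-1, 1]]  ->  [[-15, 11], [-11, 8]]
... * rho(b^-1) = [[-8, -3], [3, 1]]  ->  [[153, 56], [112, 41]]
... * rho(a) = [[0, 1], [-1, 1]]  ->  [[-56, 209], [-41, 153]]
... * rho(b^-1) = [[-8, -3], [3, 1]]  ->  [[1075, 377], [787, 276]]
... * rho(a^-1) = [[1, -1], [1, 0]]  ->  [[1452, -1075], [1063, -787]]
... * rho(b^-1) = [[-8, -3], [3, 1]]  ->  [[-14841, -5431], [-10865, -3976]]
... * rho(a) = [[0, 1], [-1, 1]]  ->  [[5431, -20272], [3976, -14841]]
tr = 5431 + -14841 = -9410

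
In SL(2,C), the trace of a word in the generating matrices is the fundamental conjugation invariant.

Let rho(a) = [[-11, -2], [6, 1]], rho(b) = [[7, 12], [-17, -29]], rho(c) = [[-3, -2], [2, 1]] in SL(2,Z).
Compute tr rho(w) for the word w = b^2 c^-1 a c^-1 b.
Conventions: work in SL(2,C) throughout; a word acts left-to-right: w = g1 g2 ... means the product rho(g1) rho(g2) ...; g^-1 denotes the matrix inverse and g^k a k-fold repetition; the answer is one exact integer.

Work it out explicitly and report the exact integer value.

rho(b) = [[7, 12], [-17, -29]]
... * rho(b) = [[7, 12], [-17, -29]]  ->  [[-155, -264], [374, 637]]
... * rho(c^-1) = [[1, 2], [-2, -3]]  ->  [[373, 482], [-900, -1163]]
... * rho(a) = [[-11, -2], [6, 1]]  ->  [[-1211, -264], [2922, 637]]
... * rho(c^-1) = [[1, 2], [-2, -3]]  ->  [[-683, -1630], [1648, 3933]]
... * rho(b) = [[7, 12], [-17, -29]]  ->  [[22929, 39074], [-55325, -94281]]
tr = 22929 + -94281 = -71352

-71352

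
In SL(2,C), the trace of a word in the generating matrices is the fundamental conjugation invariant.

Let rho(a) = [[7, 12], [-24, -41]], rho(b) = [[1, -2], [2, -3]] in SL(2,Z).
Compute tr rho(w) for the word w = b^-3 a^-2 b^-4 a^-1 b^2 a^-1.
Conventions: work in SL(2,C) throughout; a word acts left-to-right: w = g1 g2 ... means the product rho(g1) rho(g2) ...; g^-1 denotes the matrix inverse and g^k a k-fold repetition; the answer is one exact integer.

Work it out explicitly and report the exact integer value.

rho(b^-1) = [[-3, 2], [-2, 1]]
... * rho(b^-1) = [[-3, 2], [-2, 1]]  ->  [[5, -4], [4, -3]]
... * rho(b^-1) = [[-3, 2], [-2, 1]]  ->  [[-7, 6], [-6, 5]]
... * rho(a^-1) = [[-41, -12], [24, 7]]  ->  [[431, 126], [366, 107]]
... * rho(a^-1) = [[-41, -12], [24, 7]]  ->  [[-14647, -4290], [-12438, -3643]]
... * rho(b^-1) = [[-3, 2], [-2, 1]]  ->  [[52521, -33584], [44600, -28519]]
... * rho(b^-1) = [[-3, 2], [-2, 1]]  ->  [[-90395, 71458], [-76762, 60681]]
... * rho(b^-1) = [[-3, 2], [-2, 1]]  ->  [[128269, -109332], [108924, -92843]]
... * rho(b^-1) = [[-3, 2], [-2, 1]]  ->  [[-166143, 147206], [-141086, 125005]]
... * rho(a^-1) = [[-41, -12], [24, 7]]  ->  [[10344807, 3024158], [8784646, 2568067]]
... * rho(b) = [[1, -2], [2, -3]]  ->  [[16393123, -29762088], [13920780, -25273493]]
... * rho(b) = [[1, -2], [2, -3]]  ->  [[-43131053, 56500018], [-36626206, 47978919]]
... * rho(a^-1) = [[-41, -12], [24, 7]]  ->  [[3124373605, 913072762], [2653168502, 775366905]]
tr = 3124373605 + 775366905 = 3899740510

3899740510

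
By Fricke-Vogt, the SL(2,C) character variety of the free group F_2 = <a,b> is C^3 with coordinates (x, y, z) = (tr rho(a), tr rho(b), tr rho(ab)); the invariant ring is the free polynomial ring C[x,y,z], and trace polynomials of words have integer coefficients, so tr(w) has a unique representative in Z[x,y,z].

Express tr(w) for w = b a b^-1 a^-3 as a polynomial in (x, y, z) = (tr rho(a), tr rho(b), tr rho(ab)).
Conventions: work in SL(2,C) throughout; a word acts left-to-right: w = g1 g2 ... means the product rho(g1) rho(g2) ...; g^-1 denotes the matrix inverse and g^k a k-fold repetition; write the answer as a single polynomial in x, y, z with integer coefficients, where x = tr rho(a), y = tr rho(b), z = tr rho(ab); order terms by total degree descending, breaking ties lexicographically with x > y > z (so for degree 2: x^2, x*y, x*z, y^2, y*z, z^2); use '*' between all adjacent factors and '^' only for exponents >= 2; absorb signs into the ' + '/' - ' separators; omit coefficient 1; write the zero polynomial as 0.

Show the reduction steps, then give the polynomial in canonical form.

tr(a^-1 b) = tr(b) * tr(a) - tr(b a) = x*y - z
tr(b a b) = tr(b) * tr(a b) - tr(a) = y*z - x
apply: tr(b a b a) = tr(b a) * tr(b a) - tr(1) = z^2 - 2
apply: tr(a^-1 b a b) = tr(b a b) * tr(a) - tr(b a b a) = x*y*z - x^2 - z^2 + 2
apply: tr(a^-2 b a b) = tr(a^-1 b a b) * tr(a) - tr(a^-1 b a b a) = x^2*y*z - x^3 - x*z^2 - y*z + 3*x
tr(b a b^-1 a^-2) = tr(a^-2 b a) * tr(b) - tr(a^-2 b a b) = -x^2*y*z + x^3 + x*y^2 + x*z^2 - 3*x
tr(a b a) = tr(a) * tr(b a) - tr(b) = x*z - y
tr(b a b^-1 a) = tr(a b a) * tr(b) - tr(a b a b) = x*y*z - y^2 - z^2 + 2
apply: tr(b a b^-1 a^-1) = tr(b a b^-1) * tr(a) - tr(b a b^-1 a) = -x*y*z + x^2 + y^2 + z^2 - 2
use: tr(b a b^-1 a^-3) = tr(b a b^-1 a^-2) * tr(a) - tr(b a b^-1 a^-1) = -x^3*y*z + x^4 + x^2*y^2 + x^2*z^2 + x*y*z - 4*x^2 - y^2 - z^2 + 2

-x^3*y*z + x^4 + x^2*y^2 + x^2*z^2 + x*y*z - 4*x^2 - y^2 - z^2 + 2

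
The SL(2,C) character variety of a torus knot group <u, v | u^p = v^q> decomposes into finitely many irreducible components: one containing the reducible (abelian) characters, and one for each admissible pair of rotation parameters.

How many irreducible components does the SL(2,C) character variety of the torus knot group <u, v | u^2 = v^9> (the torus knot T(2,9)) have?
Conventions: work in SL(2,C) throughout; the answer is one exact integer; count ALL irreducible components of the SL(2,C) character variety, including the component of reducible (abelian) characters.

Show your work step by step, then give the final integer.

For T(2,9): irreducibility forces the central element u^2 = v^9 to one of +I, -I.
This locks tr(u) to 2*cos(pi*alpha/2), alpha in 1..1, and tr(v) to 2*cos(pi*beta/9), beta in 1..8, on each component of irreducible characters.
The two central values (-1)^alpha I and (-1)^beta I must be the same matrix, so alpha and beta share a parity.
Enumerate parity-matched pairs: 1*4 odd-odd plus 0*4 even-even gives 4.
components with irreducible characters: 4; plus the single component of reducible (abelian) characters: total 5.

5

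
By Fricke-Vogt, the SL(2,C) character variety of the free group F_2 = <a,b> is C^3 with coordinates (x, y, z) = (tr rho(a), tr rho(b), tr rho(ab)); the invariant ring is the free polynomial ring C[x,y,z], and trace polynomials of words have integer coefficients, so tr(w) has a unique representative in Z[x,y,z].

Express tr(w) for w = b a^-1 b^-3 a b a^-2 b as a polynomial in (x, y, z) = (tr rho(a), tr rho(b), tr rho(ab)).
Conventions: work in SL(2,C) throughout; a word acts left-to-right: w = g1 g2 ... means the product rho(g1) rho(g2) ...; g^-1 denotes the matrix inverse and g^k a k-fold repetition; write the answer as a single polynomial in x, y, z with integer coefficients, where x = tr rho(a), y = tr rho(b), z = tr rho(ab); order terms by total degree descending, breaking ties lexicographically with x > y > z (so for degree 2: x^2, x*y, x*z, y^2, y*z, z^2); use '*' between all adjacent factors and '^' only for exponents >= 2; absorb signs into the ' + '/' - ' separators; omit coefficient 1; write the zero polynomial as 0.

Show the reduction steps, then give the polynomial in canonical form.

tr(b a b) = tr(b) * tr(a b) - tr(a) = y*z - x
apply: tr(b a b a) = tr(b a) * tr(b a) - tr(1) = z^2 - 2
use: tr(a^-1 b a b) = tr(b a b) * tr(a) - tr(b a b a) = x*y*z - x^2 - z^2 + 2
tr(a b a^-2 b) = tr(a^-1 b a b) * tr(a) - tr(a^-1 b a b a) = x^2*y*z - x^3 - x*z^2 - y*z + 3*x
tr(a^2 b) = tr(a) * tr(b a) - tr(b) = x*z - y
use: tr(a^2) = tr(a) * tr(a) - tr(1) = x^2 - 2
tr(b a^2 b) = tr(b) * tr(a^2 b) - tr(a^2) = x*y*z - x^2 - y^2 + 2
tr(b^2 a^2 b) = tr(b) * tr(b a^2 b) - tr(b a^2) = x*y^2*z - x^2*y - y^3 - x*z + 3*y
tr(a^2 b a b) = tr(a) * tr(b a b a) - tr(b a b) = x*z^2 - y*z - x
tr(a^2 b a) = tr(a) * tr(b a^2) - tr(b a) = x^2*z - x*y - z
tr(b^2 a^2 b a) = tr(b) * tr(a^2 b a b) - tr(a^2 b a) = x*y*z^2 - x^2*z - y^2*z + z
use: tr(b^2 a^2 b a^-1) = tr(b^2 a^2 b) * tr(a) - tr(b^2 a^2 b a) = x^2*y^2*z - x^3*y - x*y^3 - x*y*z^2 + y^2*z + 3*x*y - z
apply: tr(a b a^-2 b^2 a) = tr(b^2 a^2 b a^-1) * tr(a) - tr(b^2 a^2 b) = x^3*y^2*z - x^4*y - x^2*y^3 - x^2*y*z^2 + 4*x^2*y + y^3 - 3*y
use: tr(a b a b^2) = tr(b) * tr(a b a b) - tr(a b a) = y*z^2 - x*z - y
tr(b^2 a b a b) = tr(b) * tr(a b a b^2) - tr(a b a b) = y^2*z^2 - x*y*z - y^2 - z^2 + 2
use: tr(a b a b a b) = tr(b a) * tr(b a b a) - tr(b^-1 a^-1) = z^3 - 3*z
use: tr(b^2 a b a b a) = tr(b) * tr(a b a b a b) - tr(a b a b a) = y*z^3 - x*z^2 - 2*y*z + x
tr(b^2 a b a b a^-1) = tr(b^2 a b a b) * tr(a) - tr(b^2 a b a b a) = x*y^2*z^2 - x^2*y*z - y*z^3 - x*y^2 + 2*y*z + x
tr(a b a^-2 b^2 a b) = tr(b^2 a b a b a^-1) * tr(a) - tr(b^2 a b a b) = x^2*y^2*z^2 - x^3*y*z - x*y*z^3 - x^2*y^2 - y^2*z^2 + 3*x*y*z + x^2 + y^2 + z^2 - 2
tr(b^-1 a b a^-2 b^2 a) = tr(a b a^-2 b^2 a) * tr(b) - tr(a b a^-2 b^2 a b) = x^3*y^3*z - x^4*y^2 - x^2*y^4 - 2*x^2*y^2*z^2 + x^3*y*z + x*y*z^3 + 5*x^2*y^2 + y^4 + y^2*z^2 - 3*x*y*z - x^2 - 4*y^2 - z^2 + 2
use: tr(b^-1 a b a^-2 b^2 a^-1) = tr(b^-1 a b a^-2 b^2) * tr(a) - tr(b^-1 a b a^-2 b^2 a) = -x^3*y^3*z + x^4*y^2 + x^2*y^4 + 2*x^2*y^2*z^2 - x*y*z^3 - x^4 - 5*x^2*y^2 - x^2*z^2 - y^4 - y^2*z^2 + 2*x*y*z + 4*x^2 + 4*y^2 + z^2 - 2
tr(b^2) = tr(b) * tr(b) - tr(1) = y^2 - 2
use: tr(b^3) = tr(b) * tr(b^2) - tr(b) = y^3 - 3*y
apply: tr(b^3 a) = tr(b) * tr(a b^2) - tr(a b) = y^2*z - x*y - z
use: tr(a^-1 b^3) = tr(b^3) * tr(a) - tr(b^3 a) = x*y^3 - y^2*z - 2*x*y + z
apply: tr(b a^-2 b^2) = tr(a^-1 b^3) * tr(a) - tr(a^-1 b^3 a) = x^2*y^3 - x*y^2*z - 2*x^2*y - y^3 + x*z + 3*y
use: tr(b^-2 a b a^-2 b^2 a^-1) = tr(b^-1 a b a^-2 b^2 a^-1) * tr(b) - tr(b^-1 a b a^-2 b^2 a^-1 b) = -x^3*y^4*z + x^4*y^3 + x^2*y^5 + 2*x^2*y^3*z^2 - x*y^2*z^3 - x^4*y - 6*x^2*y^3 - x^2*y*z^2 - y^5 - y^3*z^2 + 3*x*y^2*z + 6*x^2*y + 5*y^3 + y*z^2 - x*z - 5*y
apply: tr(b a^-1 b^-3 a b a^-2 b) = tr(b^-2 a b a^-2 b^2 a^-1) * tr(b) - tr(b^-2 a b a^-2 b^2 a^-1 b) = -x^3*y^5*z + x^4*y^4 + x^2*y^6 + 2*x^2*y^4*z^2 + x^3*y^3*z - x*y^3*z^3 - 2*x^4*y^2 - 7*x^2*y^4 - 3*x^2*y^2*z^2 - y^6 - y^4*z^2 + 3*x*y^3*z + x*y*z^3 + x^4 + 11*x^2*y^2 + x^2*z^2 + 6*y^4 + 2*y^2*z^2 - 3*x*y*z - 4*x^2 - 9*y^2 - z^2 + 2

-x^3*y^5*z + x^4*y^4 + x^2*y^6 + 2*x^2*y^4*z^2 + x^3*y^3*z - x*y^3*z^3 - 2*x^4*y^2 - 7*x^2*y^4 - 3*x^2*y^2*z^2 - y^6 - y^4*z^2 + 3*x*y^3*z + x*y*z^3 + x^4 + 11*x^2*y^2 + x^2*z^2 + 6*y^4 + 2*y^2*z^2 - 3*x*y*z - 4*x^2 - 9*y^2 - z^2 + 2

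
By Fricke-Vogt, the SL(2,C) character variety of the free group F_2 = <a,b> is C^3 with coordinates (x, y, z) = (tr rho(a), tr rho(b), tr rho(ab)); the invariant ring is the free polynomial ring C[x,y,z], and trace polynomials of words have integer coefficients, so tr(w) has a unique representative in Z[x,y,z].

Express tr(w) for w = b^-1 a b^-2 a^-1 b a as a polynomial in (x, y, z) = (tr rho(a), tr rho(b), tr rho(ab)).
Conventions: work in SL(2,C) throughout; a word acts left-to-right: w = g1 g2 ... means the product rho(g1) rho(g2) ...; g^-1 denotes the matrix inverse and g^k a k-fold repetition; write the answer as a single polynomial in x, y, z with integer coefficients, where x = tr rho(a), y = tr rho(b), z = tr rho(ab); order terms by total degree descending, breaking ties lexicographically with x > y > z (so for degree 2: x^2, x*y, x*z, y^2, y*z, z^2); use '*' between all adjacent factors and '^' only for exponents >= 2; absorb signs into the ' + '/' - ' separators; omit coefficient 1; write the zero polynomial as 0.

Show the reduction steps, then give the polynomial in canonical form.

-x^2*y^3*z + x^3*y^2 + x*y^4 + 2*x*y^2*z^2 - x^2*y*z - y^3*z - y*z^3 - 3*x*y^2 + 3*y*z - x

so trace(a^2) = trace(a) * trace(a) - trace(1)  (reduce the a square) = x^2 - 2
trace(a^2 b) = trace(a) * trace(b a) - trace(b)  (reduce the a square) = x*z - y
trace(a b^-1 a) = trace(a^2) * trace(b) - trace(a^2 b)  (eliminate b^-1) = x^2*y - x*z - y
trace(a b a^2) = trace(a) * trace(a b a) - trace(a b)  (reduce the a square) = x^2*z - x*y - z
trace(b a b a) = trace(a b) * trace(a b) - trace(1)  (split on a) = z^2 - 2
trace(b a b) = trace(b) * trace(a b) - trace(a)  (reduce the b square) = y*z - x
trace(a b a^2 b) = trace(a) * trace(b a b a) - trace(b a b)  (reduce the a square) = x*z^2 - y*z - x
trace(a b^-1 a b a) = trace(a b a^2) * trace(b) - trace(a b a^2 b)  (eliminate b^-1) = x^2*y*z - x*y^2 - x*z^2 + x
reduce: trace(a b a b a b) = trace(a b a b) * trace(a b) - trace(b a)  (split on a) = z^3 - 3*z
reduce: trace(a b^-1 a b a b) = trace(a b a b a) * trace(b) - trace(a b a b a b)  (eliminate b^-1) = x*y*z^2 - y^2*z - z^3 - x*y + 3*z
trace(b a b^-1 a b^-1 a) = trace(a b^-1 a b a) * trace(b) - trace(a b^-1 a b a b)  (eliminate b^-1) = x^2*y^2*z - x*y^3 - 2*x*y*z^2 + y^2*z + z^3 + 2*x*y - 3*z
trace(b^-1 a^-1 b a b^-1 a) = trace(b a b^-1 a b^-1) * trace(a) - trace(b a b^-1 a b^-1 a)  (eliminate a^-1) = -x^2*y^2*z + x^3*y + x*y^3 + 2*x*y*z^2 - x^2*z - y^2*z - z^3 - 3*x*y + 3*z
trace(b^-1 a b^-2 a^-1 b a) = trace(b^-1 a^-1 b a b^-1 a) * trace(b) - trace(b^-1 a^-1 b a b^-1 a b)  (eliminate b^-1) = -x^2*y^3*z + x^3*y^2 + x*y^4 + 2*x*y^2*z^2 - x^2*y*z - y^3*z - y*z^3 - 3*x*y^2 + 3*y*z - x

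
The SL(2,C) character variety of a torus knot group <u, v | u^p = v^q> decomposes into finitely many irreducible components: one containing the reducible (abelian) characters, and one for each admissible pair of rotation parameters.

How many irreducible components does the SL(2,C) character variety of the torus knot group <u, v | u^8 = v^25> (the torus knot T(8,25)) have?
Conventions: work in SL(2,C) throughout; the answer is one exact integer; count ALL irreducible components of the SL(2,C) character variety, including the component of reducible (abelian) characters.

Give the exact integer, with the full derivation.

In the torus knot group T(8,25), u^8 = v^25 is central, so an irreducible representation sends it to +I or -I (Schur).
This locks tr(u) to 2*cos(pi*alpha/8), alpha in 1..7, and tr(v) to 2*cos(pi*beta/25), beta in 1..24, on each component of irreducible characters.
The two central values (-1)^alpha I and (-1)^beta I must be the same matrix, so alpha and beta share a parity.
Counting: 4 odd alphas x 12 odd betas + 3 even alphas x 12 even betas = 48 + 36 = 84.
That is 84 components of irreducible characters, and with the reducible (abelian) component the total is 85.

85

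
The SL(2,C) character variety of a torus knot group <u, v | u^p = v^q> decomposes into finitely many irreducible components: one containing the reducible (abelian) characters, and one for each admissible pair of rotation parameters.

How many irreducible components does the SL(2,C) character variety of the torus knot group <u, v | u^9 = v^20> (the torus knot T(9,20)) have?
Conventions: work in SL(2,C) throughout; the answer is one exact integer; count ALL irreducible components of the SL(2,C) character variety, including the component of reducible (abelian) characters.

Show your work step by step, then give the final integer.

In the torus knot group T(9,20), u^9 = v^20 is central, so an irreducible representation sends it to +I or -I (Schur).
This locks tr(u) to 2*cos(pi*alpha/9), alpha in 1..8, and tr(v) to 2*cos(pi*beta/20), beta in 1..19, on each component of irreducible characters.
The two central values (-1)^alpha I and (-1)^beta I must be the same matrix, so alpha and beta share a parity.
Counting: 4 odd alphas x 10 odd betas + 4 even alphas x 9 even betas = 40 + 36 = 76.
Total: 76 irreducible-character components + 1 reducible (abelian) component = 77.

77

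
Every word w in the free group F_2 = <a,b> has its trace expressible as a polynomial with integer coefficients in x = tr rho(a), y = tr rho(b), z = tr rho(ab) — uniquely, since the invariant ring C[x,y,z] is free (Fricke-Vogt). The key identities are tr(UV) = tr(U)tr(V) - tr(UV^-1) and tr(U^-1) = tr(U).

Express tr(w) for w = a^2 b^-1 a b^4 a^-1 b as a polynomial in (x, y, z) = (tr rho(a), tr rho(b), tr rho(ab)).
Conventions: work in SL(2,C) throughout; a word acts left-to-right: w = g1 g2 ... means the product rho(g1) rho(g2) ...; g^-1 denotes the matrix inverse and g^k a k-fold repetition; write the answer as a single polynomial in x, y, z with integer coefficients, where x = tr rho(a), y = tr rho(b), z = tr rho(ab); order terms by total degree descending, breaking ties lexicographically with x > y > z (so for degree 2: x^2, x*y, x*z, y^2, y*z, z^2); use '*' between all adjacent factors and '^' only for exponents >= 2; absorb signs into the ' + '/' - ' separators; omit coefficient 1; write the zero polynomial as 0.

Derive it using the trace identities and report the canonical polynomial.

apply: trace(b^2 a) = trace(b) * trace(a b) - trace(a)  (reduce the b square) = y*z - x
trace(b^2) = trace(b) * trace(b) - trace(1)  (reduce the b square) = y^2 - 2
trace(b a^2 b) = trace(a) * trace(b^2 a) - trace(b^2)  (reduce the a square) = x*y*z - x^2 - y^2 + 2
trace(b a^2) = trace(a) * trace(b a) - trace(b)  (reduce the a square) = x*z - y
trace(a^2 b^3) = trace(b) * trace(b a^2 b) - trace(b a^2)  (reduce the b square) = x*y^2*z - x^2*y - y^3 - x*z + 3*y
apply: trace(b^4 a^2) = trace(b) * trace(a^2 b^3) - trace(a^2 b^2)  (reduce the b square) = x*y^3*z - x^2*y^2 - y^4 - 2*x*y*z + x^2 + 4*y^2 - 2
apply: trace(b^2 a b) = trace(b) * trace(a b^2) - trace(a b)  (reduce the b square) = y^2*z - x*y - z
trace(b^4 a) = trace(b) * trace(b^2 a b) - trace(b^2 a)  (reduce the b square) = y^3*z - x*y^2 - 2*y*z + x
apply: trace(a^3 b^4) = trace(a) * trace(b^4 a^2) - trace(b^4 a)  (reduce the a square) = x^2*y^3*z - x^3*y^2 - x*y^4 - 2*x^2*y*z - y^3*z + x^3 + 5*x*y^2 + 2*y*z - 3*x
apply: trace(a^3 b^3) = trace(a) * trace(a b^3 a) - trace(a b^3)  (reduce the a square) = x^2*y^2*z - x^3*y - x*y^3 - x^2*z - y^2*z + 4*x*y + z
trace(b a^3 b^4) = trace(b) * trace(a^3 b^4) - trace(a^3 b^3)  (reduce the b square) = x^2*y^4*z - x^3*y^3 - x*y^5 - 3*x^2*y^2*z - y^4*z + 2*x^3*y + 6*x*y^3 + x^2*z + 3*y^2*z - 7*x*y - z
apply: trace(a b a b) = trace(a b) * trace(a b) - trace(1)  (split on a) = z^2 - 2
use: trace(b^2 a b a) = trace(b) * trace(a b a b) - trace(a b a)  (reduce the b square) = y*z^2 - x*z - y
use: trace(a b a^2 b^2) = trace(a) * trace(b^2 a b a) - trace(b^2 a b)  (reduce the a square) = x*y*z^2 - x^2*z - y^2*z + z
use: trace(a b a^2 b) = trace(a) * trace(b a b a) - trace(b a b)  (reduce the a square) = x*z^2 - y*z - x
apply: trace(a b a^2 b^3) = trace(b) * trace(a b a^2 b^2) - trace(a b a^2 b)  (reduce the b square) = x*y^2*z^2 - x^2*y*z - y^3*z - x*z^2 + 2*y*z + x
trace(b^4 a b a^2) = trace(b) * trace(a b a^2 b^3) - trace(a b a^2 b^2)  (reduce the b square) = x*y^3*z^2 - x^2*y^2*z - y^4*z - 2*x*y*z^2 + x^2*z + 3*y^2*z + x*y - z
apply: trace(b^2 a b a b) = trace(b) * trace(b a b a b) - trace(b a b a)  (reduce the b square) = y^2*z^2 - x*y*z - y^2 - z^2 + 2
trace(b^4 a b a) = trace(b) * trace(b^2 a b a b) - trace(b^2 a b a)  (reduce the b square) = y^3*z^2 - x*y^2*z - y^3 - 2*y*z^2 + x*z + 3*y
use: trace(b a^3 b^4 a) = trace(a) * trace(b^4 a b a^2) - trace(b^4 a b a)  (reduce the a square) = x^2*y^3*z^2 - x^3*y^2*z - x*y^4*z - 2*x^2*y*z^2 - y^3*z^2 + x^3*z + 4*x*y^2*z + x^2*y + y^3 + 2*y*z^2 - 2*x*z - 3*y
apply: trace(a b^4 a^-1 b a^2) = trace(b a^3 b^4) * trace(a) - trace(b a^3 b^4 a)  (eliminate a^-1) = x^3*y^4*z - x^4*y^3 - x^2*y^5 - x^2*y^3*z^2 - 2*x^3*y^2*z + 2*x^4*y + 6*x^2*y^3 + 2*x^2*y*z^2 + y^3*z^2 - x*y^2*z - 8*x^2*y - y^3 - 2*y*z^2 + x*z + 3*y
trace(b^2 a^2 b a b) = trace(a) * trace(b a b^3 a) - trace(b a b^3)  (reduce the a square) = x*y^2*z^2 - x^2*y*z - y^3*z - x*z^2 + 2*y*z + x
trace(a^2 b a) = trace(a) * trace(b a^2) - trace(b a)  (reduce the a square) = x^2*z - x*y - z
trace(b^2 a^2 b a) = trace(b) * trace(a^2 b a b) - trace(a^2 b a)  (reduce the b square) = x*y*z^2 - x^2*z - y^2*z + z
apply: trace(b^2 a^2 b a b^2) = trace(b) * trace(b^2 a^2 b a b) - trace(b^2 a^2 b a)  (reduce the b square) = x*y^3*z^2 - x^2*y^2*z - y^4*z - 2*x*y*z^2 + x^2*z + 3*y^2*z + x*y - z
trace(b a^2 b a b^4) = trace(b) * trace(b^2 a^2 b a b^2) - trace(b^2 a^2 b a b)  (reduce the b square) = x*y^4*z^2 - x^2*y^3*z - y^5*z - 3*x*y^2*z^2 + 2*x^2*y*z + 4*y^3*z + x*y^2 + x*z^2 - 3*y*z - x
trace(a b a b a b) = trace(b a) * trace(b a b a) - trace(b^-1 a^-1)  (split on b) = z^3 - 3*z
trace(b a b^2 a b a) = trace(b) * trace(a b a b a b) - trace(a b a b a)  (reduce the b square) = y*z^3 - x*z^2 - 2*y*z + x
trace(b a b^2 a b) = trace(b) * trace(a b^2 a b) - trace(a b^2 a)  (reduce the b square) = y^2*z^2 - 2*x*y*z + x^2 - 2
trace(a b a^2 b a b^2) = trace(a) * trace(b a b^2 a b a) - trace(b a b^2 a b)  (reduce the a square) = x*y*z^3 - x^2*z^2 - y^2*z^2 + 2
apply: trace(a b a^2 b a b) = trace(a) * trace(b a b a b a) - trace(b a b a b)  (reduce the a square) = x*z^3 - y*z^2 - 2*x*z + y
apply: trace(b a b a^2 b a b^2) = trace(b) * trace(a b a^2 b a b^2) - trace(a b a^2 b a b)  (reduce the b square) = x*y^2*z^3 - x^2*y*z^2 - y^3*z^2 - x*z^3 + y*z^2 + 2*x*z + y
trace(b a^2 b a b^4 a) = trace(b) * trace(b a b a^2 b a b^2) - trace(b a b a^2 b a b)  (reduce the b square) = x*y^3*z^3 - x^2*y^2*z^2 - y^4*z^2 - 2*x*y*z^3 + x^2*z^2 + 2*y^2*z^2 + 2*x*y*z + y^2 - 2
trace(a b^4 a^-1 b a^2 b) = trace(b a^2 b a b^4) * trace(a) - trace(b a^2 b a b^4 a)  (eliminate a^-1) = x^2*y^4*z^2 - x^3*y^3*z - x*y^5*z - x*y^3*z^3 - 2*x^2*y^2*z^2 + y^4*z^2 + 2*x^3*y*z + 4*x*y^3*z + 2*x*y*z^3 + x^2*y^2 - 2*y^2*z^2 - 5*x*y*z - x^2 - y^2 + 2
trace(a^2 b^-1 a b^4 a^-1 b) = trace(a b^4 a^-1 b a^2) * trace(b) - trace(a b^4 a^-1 b a^2 b)  (eliminate b^-1) = x^3*y^5*z - x^4*y^4 - x^2*y^6 - 2*x^2*y^4*z^2 - x^3*y^3*z + x*y^5*z + x*y^3*z^3 + 2*x^4*y^2 + 6*x^2*y^4 + 4*x^2*y^2*z^2 - 2*x^3*y*z - 5*x*y^3*z - 2*x*y*z^3 - 9*x^2*y^2 - y^4 + 6*x*y*z + x^2 + 4*y^2 - 2

x^3*y^5*z - x^4*y^4 - x^2*y^6 - 2*x^2*y^4*z^2 - x^3*y^3*z + x*y^5*z + x*y^3*z^3 + 2*x^4*y^2 + 6*x^2*y^4 + 4*x^2*y^2*z^2 - 2*x^3*y*z - 5*x*y^3*z - 2*x*y*z^3 - 9*x^2*y^2 - y^4 + 6*x*y*z + x^2 + 4*y^2 - 2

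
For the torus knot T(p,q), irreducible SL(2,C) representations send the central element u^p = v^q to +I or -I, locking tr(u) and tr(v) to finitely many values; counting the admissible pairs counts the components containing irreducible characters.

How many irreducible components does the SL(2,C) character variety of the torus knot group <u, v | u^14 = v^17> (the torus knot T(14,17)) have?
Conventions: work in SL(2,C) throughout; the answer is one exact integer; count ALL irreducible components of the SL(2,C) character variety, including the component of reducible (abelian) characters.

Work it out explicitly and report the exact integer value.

In the torus knot group T(14,17), u^14 = v^17 is central, so an irreducible representation sends it to +I or -I (Schur).
This locks tr(u) to 2*cos(pi*alpha/14), alpha in 1..13, and tr(v) to 2*cos(pi*beta/17), beta in 1..16, on each component of irreducible characters.
u^14 = (-1)^alpha I and v^17 = (-1)^beta I must agree, so alpha and beta have equal parity.
Enumerate parity-matched pairs: 7*8 odd-odd plus 6*8 even-even gives 104.
components with irreducible characters: 104; plus the single component of reducible (abelian) characters: total 105.

105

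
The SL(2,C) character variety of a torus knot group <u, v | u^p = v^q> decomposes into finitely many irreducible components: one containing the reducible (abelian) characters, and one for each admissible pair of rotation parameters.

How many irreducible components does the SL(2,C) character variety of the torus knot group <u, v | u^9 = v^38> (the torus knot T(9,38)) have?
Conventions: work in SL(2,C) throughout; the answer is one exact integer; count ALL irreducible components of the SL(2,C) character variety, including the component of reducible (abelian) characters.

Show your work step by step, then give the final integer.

149

Gamma = < u, v | u^9 = v^38 > (torus knot T(9,38)); the central element u^9 = v^38 acts as +I or -I in any irreducible SL(2,C) representation.
On an irreducible component, tr(u) is locked at 2*cos(pi*alpha/9) for some alpha in 1..8, and tr(v) at 2*cos(pi*beta/38) for some beta in 1..37.
Consistency of u^9 = (-1)^alpha I with v^38 = (-1)^beta I forces alpha = beta (mod 2).
count pairs: odd alpha (4 choices) x odd beta (19), plus even alpha (4) x even beta (18): 4*19 + 4*18 = 148.
components with irreducible characters: 148; plus the single component of reducible (abelian) characters: total 149.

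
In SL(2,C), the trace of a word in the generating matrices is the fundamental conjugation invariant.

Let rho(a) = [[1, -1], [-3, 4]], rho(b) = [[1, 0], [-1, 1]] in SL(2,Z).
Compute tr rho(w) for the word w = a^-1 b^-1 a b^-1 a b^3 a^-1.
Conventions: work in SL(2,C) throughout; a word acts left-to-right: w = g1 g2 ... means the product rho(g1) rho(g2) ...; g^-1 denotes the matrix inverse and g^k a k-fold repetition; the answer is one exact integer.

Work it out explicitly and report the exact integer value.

64

rho(a^-1) = [[4, 1], [3, 1]]
... * rho(b^-1) = [[1, 0], [1, 1]]  ->  [[5, 1], [4, 1]]
... * rho(a) = [[1, -1], [-3, 4]]  ->  [[2, -1], [1, 0]]
... * rho(b^-1) = [[1, 0], [1, 1]]  ->  [[1, -1], [1, 0]]
... * rho(a) = [[1, -1], [-3, 4]]  ->  [[4, -5], [1, -1]]
... * rho(b) = [[1, 0], [-1, 1]]  ->  [[9, -5], [2, -1]]
... * rho(b) = [[1, 0], [-1, 1]]  ->  [[14, -5], [3, -1]]
... * rho(b) = [[1, 0], [-1, 1]]  ->  [[19, -5], [4, -1]]
... * rho(a^-1) = [[4, 1], [3, 1]]  ->  [[61, 14], [13, 3]]
tr = 61 + 3 = 64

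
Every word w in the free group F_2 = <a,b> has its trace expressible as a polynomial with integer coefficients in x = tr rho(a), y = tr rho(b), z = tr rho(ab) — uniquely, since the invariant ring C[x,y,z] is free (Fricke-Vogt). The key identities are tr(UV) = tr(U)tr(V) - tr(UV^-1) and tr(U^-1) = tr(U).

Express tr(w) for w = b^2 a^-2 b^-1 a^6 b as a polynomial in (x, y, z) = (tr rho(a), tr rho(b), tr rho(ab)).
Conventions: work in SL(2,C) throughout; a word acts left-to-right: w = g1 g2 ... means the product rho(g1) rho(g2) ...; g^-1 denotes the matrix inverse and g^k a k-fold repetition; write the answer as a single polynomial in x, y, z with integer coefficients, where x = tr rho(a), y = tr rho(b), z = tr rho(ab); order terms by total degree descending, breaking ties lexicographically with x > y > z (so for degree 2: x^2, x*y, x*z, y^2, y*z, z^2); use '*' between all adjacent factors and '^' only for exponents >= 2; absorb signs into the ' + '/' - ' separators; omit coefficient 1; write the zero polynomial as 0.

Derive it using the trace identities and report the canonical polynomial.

and trace(a b a) = trace(a) * trace(b a) - trace(b) = x*z - y
trace(b a^3) = trace(a) * trace(a b a) - trace(a b) = x^2*z - x*y - z
next, trace(b a^4) = trace(a) * trace(b a^3) - trace(b a^2) = x^3*z - x^2*y - 2*x*z + y
trace(a^5 b) = trace(a) * trace(b a^4) - trace(b a^3) = x^4*z - x^3*y - 3*x^2*z + 2*x*y + z
trace(a^2) = trace(a) * trace(a) - trace(1) = x^2 - 2
trace(a^3) = trace(a) * trace(a^2) - trace(a) = x^3 - 3*x
trace(a^4) = trace(a) * trace(a^3) - trace(a^2) = x^4 - 4*x^2 + 2
and trace(a^5) = trace(a) * trace(a^4) - trace(a^3) = x^5 - 5*x^3 + 5*x
next, trace(b a^5 b) = trace(b) * trace(a^5 b) - trace(a^5) = x^4*y*z - x^5 - x^3*y^2 - 3*x^2*y*z + 5*x^3 + 2*x*y^2 + y*z - 5*x
and trace(a^5 b^3) = trace(b) * trace(b a^5 b) - trace(b a^5) = x^4*y^2*z - x^5*y - x^3*y^3 - x^4*z - 3*x^2*y^2*z + 6*x^3*y + 2*x*y^3 + 3*x^2*z + y^2*z - 7*x*y - z
and trace(a^6 b) = trace(a) * trace(a^3 b a^2) - trace(a^3 b a) = x^5*z - x^4*y - 4*x^3*z + 3*x^2*y + 3*x*z - y
trace(a^6) = trace(a) * trace(a^5) - trace(a^4) = x^6 - 6*x^4 + 9*x^2 - 2
trace(a^6 b^2) = trace(b) * trace(a^6 b) - trace(a^6) = x^5*y*z - x^6 - x^4*y^2 - 4*x^3*y*z + 6*x^4 + 3*x^2*y^2 + 3*x*y*z - 9*x^2 - y^2 + 2
next, trace(b a^6 b^2) = trace(b) * trace(a^6 b^2) - trace(a^6 b) = x^5*y^2*z - x^6*y - x^4*y^3 - x^5*z - 4*x^3*y^2*z + 7*x^4*y + 3*x^2*y^3 + 4*x^3*z + 3*x*y^2*z - 12*x^2*y - y^3 - 3*x*z + 3*y
trace(b a^6 b^3) = trace(b) * trace(b a^6 b^2) - trace(b a^6 b) = x^5*y^3*z - x^6*y^2 - x^4*y^4 - 2*x^5*y*z - 4*x^3*y^3*z + x^6 + 8*x^4*y^2 + 3*x^2*y^4 + 8*x^3*y*z + 3*x*y^3*z - 6*x^4 - 15*x^2*y^2 - y^4 - 6*x*y*z + 9*x^2 + 4*y^2 - 2
next, trace(b a b a) = trace(b a) * trace(b a) - trace(1)   [split at repeated b] = z^2 - 2
and trace(b a b) = trace(b) * trace(a b) - trace(a) = y*z - x
and trace(a b a^2 b) = trace(a) * trace(b a b a) - trace(b a b) = x*z^2 - y*z - x
trace(b^2 a b a^2) = trace(b) * trace(a b a^2 b) - trace(a b a^2) = x*y*z^2 - x^2*z - y^2*z + z
next, trace(b^2 a b a) = trace(b) * trace(a b a b) - trace(a b a) = y*z^2 - x*z - y
trace(a^2 b^2 a b a) = trace(a) * trace(b^2 a b a^2) - trace(b^2 a b a) = x^2*y*z^2 - x^3*z - x*y^2*z - y*z^2 + 2*x*z + y
next, trace(b^2 a b a^4) = trace(a) * trace(a^2 b^2 a b a) - trace(a^2 b^2 a b) = x^3*y*z^2 - x^4*z - x^2*y^2*z - 2*x*y*z^2 + 3*x^2*z + y^2*z + x*y - z
trace(a b a^5 b^2) = trace(a) * trace(b^2 a b a^4) - trace(b^2 a b a^3) = x^4*y*z^2 - x^5*z - x^3*y^2*z - 3*x^2*y*z^2 + 4*x^3*z + 2*x*y^2*z + x^2*y + y*z^2 - 3*x*z - y
trace(a^2 b a b a) = trace(a) * trace(b a b a^2) - trace(b a b a) = x^2*z^2 - x*y*z - x^2 - z^2 + 2
and trace(a^2 b a b a^2) = trace(a) * trace(a^2 b a b a) - trace(a^2 b a b) = x^3*z^2 - x^2*y*z - x^3 - 2*x*z^2 + y*z + 3*x
and trace(a b a^5 b) = trace(a) * trace(a^2 b a b a^2) - trace(a^2 b a b a) = x^4*z^2 - x^3*y*z - x^4 - 3*x^2*z^2 + 2*x*y*z + 4*x^2 + z^2 - 2
trace(a b^3 a b a^4) = trace(b) * trace(a b a^5 b^2) - trace(a b a^5 b) = x^4*y^2*z^2 - x^5*y*z - x^3*y^3*z - x^4*z^2 - 3*x^2*y^2*z^2 + 5*x^3*y*z + 2*x*y^3*z + x^4 + x^2*y^2 + 3*x^2*z^2 + y^2*z^2 - 5*x*y*z - 4*x^2 - y^2 - z^2 + 2
next, trace(a b^3 a b a^3) = trace(b) * trace(a b a^4 b^2) - trace(a b a^4 b) = x^3*y^2*z^2 - x^4*y*z - x^2*y^3*z - x^3*z^2 - 2*x*y^2*z^2 + 4*x^2*y*z + y^3*z + x^3 + x*y^2 + 2*x*z^2 - 2*y*z - 3*x
next, trace(b a^6 b^3 a) = trace(a) * trace(a b^3 a b a^4) - trace(a b^3 a b a^3) = x^5*y^2*z^2 - x^6*y*z - x^4*y^3*z - x^5*z^2 - 4*x^3*y^2*z^2 + 6*x^4*y*z + 3*x^2*y^3*z + x^5 + x^3*y^2 + 4*x^3*z^2 + 3*x*y^2*z^2 - 9*x^2*y*z - y^3*z - 5*x^3 - 2*x*y^2 - 3*x*z^2 + 2*y*z + 5*x
next, trace(a^6 b^3 a^-1 b) = trace(b a^6 b^3) * trace(a) - trace(b a^6 b^3 a) = x^6*y^3*z - x^7*y^2 - x^5*y^4 - x^5*y^2*z^2 - x^6*y*z - 3*x^4*y^3*z + x^7 + 8*x^5*y^2 + x^5*z^2 + 3*x^3*y^4 + 4*x^3*y^2*z^2 + 2*x^4*y*z - 7*x^5 - 16*x^3*y^2 - 4*x^3*z^2 - x*y^4 - 3*x*y^2*z^2 + 3*x^2*y*z + y^3*z + 14*x^3 + 6*x*y^2 + 3*x*z^2 - 2*y*z - 7*x
trace(a^-1 b^-1 a^6 b^3) = trace(a^6 b^3 a^-1) * trace(b) - trace(a^6 b^3 a^-1 b) = -x^6*y^3*z + x^7*y^2 + x^5*y^4 + x^5*y^2*z^2 + x^6*y*z + 4*x^4*y^3*z - x^7 - 9*x^5*y^2 - x^5*z^2 - 4*x^3*y^4 - 4*x^3*y^2*z^2 - 3*x^4*y*z - 3*x^2*y^3*z + 7*x^5 + 22*x^3*y^2 + 4*x^3*z^2 + 3*x*y^4 + 3*x*y^2*z^2 - 14*x^3 - 13*x*y^2 - 3*x*z^2 + y*z + 7*x
trace(b^2 a^-2 b^-1 a^6 b) = trace(a^-1 b^-1 a^6 b^3) * trace(a) - trace(a^-1 b^-1 a^6 b^3 a) = -x^7*y^3*z + x^8*y^2 + x^6*y^4 + x^6*y^2*z^2 + x^7*y*z + 4*x^5*y^3*z - x^8 - 9*x^6*y^2 - x^6*z^2 - 4*x^4*y^4 - 4*x^4*y^2*z^2 - 4*x^5*y*z - 3*x^3*y^3*z + 8*x^6 + 23*x^4*y^2 + 4*x^4*z^2 + 3*x^2*y^4 + 3*x^2*y^2*z^2 + 4*x^3*y*z - 20*x^4 - 16*x^2*y^2 - 3*x^2*z^2 - 2*x*y*z + 16*x^2 + y^2 - 2

-x^7*y^3*z + x^8*y^2 + x^6*y^4 + x^6*y^2*z^2 + x^7*y*z + 4*x^5*y^3*z - x^8 - 9*x^6*y^2 - x^6*z^2 - 4*x^4*y^4 - 4*x^4*y^2*z^2 - 4*x^5*y*z - 3*x^3*y^3*z + 8*x^6 + 23*x^4*y^2 + 4*x^4*z^2 + 3*x^2*y^4 + 3*x^2*y^2*z^2 + 4*x^3*y*z - 20*x^4 - 16*x^2*y^2 - 3*x^2*z^2 - 2*x*y*z + 16*x^2 + y^2 - 2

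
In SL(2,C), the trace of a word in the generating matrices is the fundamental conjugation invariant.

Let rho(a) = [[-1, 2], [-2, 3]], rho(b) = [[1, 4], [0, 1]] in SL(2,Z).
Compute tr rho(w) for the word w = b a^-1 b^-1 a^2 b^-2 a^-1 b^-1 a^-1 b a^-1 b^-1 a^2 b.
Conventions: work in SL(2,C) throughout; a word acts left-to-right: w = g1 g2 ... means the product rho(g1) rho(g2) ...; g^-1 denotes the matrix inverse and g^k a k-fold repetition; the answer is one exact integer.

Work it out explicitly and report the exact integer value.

rho(b) = [[1, 4], [0, 1]]
... * rho(a^-1) = [[3, -2], [2, -1]]  ->  [[11, -6], [2, -1]]
... * rho(b^-1) = [[1, -4], [0, 1]]  ->  [[11, -50], [2, -9]]
... * rho(a) = [[-1, 2], [-2, 3]]  ->  [[89, -128], [16, -23]]
... * rho(a) = [[-1, 2], [-2, 3]]  ->  [[167, -206], [30, -37]]
... * rho(b^-1) = [[1, -4], [0, 1]]  ->  [[167, -874], [30, -157]]
... * rho(b^-1) = [[1, -4], [0, 1]]  ->  [[167, -1542], [30, -277]]
... * rho(a^-1) = [[3, -2], [2, -1]]  ->  [[-2583, 1208], [-464, 217]]
... * rho(b^-1) = [[1, -4], [0, 1]]  ->  [[-2583, 11540], [-464, 2073]]
... * rho(a^-1) = [[3, -2], [2, -1]]  ->  [[15331, -6374], [2754, -1145]]
... * rho(b) = [[1, 4], [0, 1]]  ->  [[15331, 54950], [2754, 9871]]
... * rho(a^-1) = [[3, -2], [2, -1]]  ->  [[155893, -85612], [28004, -15379]]
... * rho(b^-1) = [[1, -4], [0, 1]]  ->  [[155893, -709184], [28004, -127395]]
... * rho(a) = [[-1, 2], [-2, 3]]  ->  [[1262475, -1815766], [226786, -326177]]
... * rho(a) = [[-1, 2], [-2, 3]]  ->  [[2369057, -2922348], [425568, -524959]]
... * rho(b) = [[1, 4], [0, 1]]  ->  [[2369057, 6553880], [425568, 1177313]]
tr = 2369057 + 1177313 = 3546370

3546370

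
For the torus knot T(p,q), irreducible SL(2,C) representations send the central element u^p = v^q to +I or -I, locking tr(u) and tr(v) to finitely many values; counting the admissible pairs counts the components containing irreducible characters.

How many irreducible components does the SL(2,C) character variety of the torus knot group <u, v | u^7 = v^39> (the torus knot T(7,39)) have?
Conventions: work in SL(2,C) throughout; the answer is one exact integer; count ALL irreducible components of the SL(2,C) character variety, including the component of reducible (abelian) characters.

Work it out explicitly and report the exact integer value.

115

For T(7,39): irreducibility forces the central element u^7 = v^39 to one of +I, -I.
So on each irreducible component the traces are pinned: tr(u) = 2*cos(pi*alpha/7) with 1 <= alpha <= 6, tr(v) = 2*cos(pi*beta/39) with 1 <= beta <= 38.
The two central values (-1)^alpha I and (-1)^beta I must be the same matrix, so alpha and beta share a parity.
Counting: 3 odd alphas x 19 odd betas + 3 even alphas x 19 even betas = 57 + 57 = 114.
Total: 114 irreducible-character components + 1 reducible (abelian) component = 115.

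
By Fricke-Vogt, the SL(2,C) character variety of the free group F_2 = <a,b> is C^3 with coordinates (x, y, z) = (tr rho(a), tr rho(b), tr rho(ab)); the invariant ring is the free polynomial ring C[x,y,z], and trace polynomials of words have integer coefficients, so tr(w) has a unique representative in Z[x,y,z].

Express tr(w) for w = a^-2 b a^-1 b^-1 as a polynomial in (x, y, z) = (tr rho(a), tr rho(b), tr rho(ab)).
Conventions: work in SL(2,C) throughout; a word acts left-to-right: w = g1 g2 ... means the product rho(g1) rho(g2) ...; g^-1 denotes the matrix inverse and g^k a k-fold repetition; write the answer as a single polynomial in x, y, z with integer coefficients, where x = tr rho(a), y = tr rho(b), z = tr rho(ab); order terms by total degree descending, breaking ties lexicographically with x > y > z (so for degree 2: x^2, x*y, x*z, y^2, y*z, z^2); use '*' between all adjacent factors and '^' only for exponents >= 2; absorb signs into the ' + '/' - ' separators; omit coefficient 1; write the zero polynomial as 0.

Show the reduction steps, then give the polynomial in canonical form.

x^2*y*z - x*y^2 - x*z^2 + x

tr(a^-1) = tr(a) = x
next, tr(a^-2) = tr(a^-1) * tr(a) - tr(1)  (eliminate a^-1) = x^2 - 2
tr(a^-1 b) = tr(b) * tr(a) - tr(b a)  (eliminate a^-1) = x*y - z
and tr(b a b) = tr(b) * tr(a b) - tr(a)  (reduce the b square) = y*z - x
tr(b a b a) = tr(a b) * tr(a b) - tr(1)  (split on a) = z^2 - 2
and tr(a^-1 b a b) = tr(b a b) * tr(a) - tr(b a b a)  (eliminate a^-1) = x*y*z - x^2 - z^2 + 2
and tr(a^-2 b a b) = tr(a^-1 b a b) * tr(a) - tr(a^-1 b a b a)  (eliminate a^-1) = x^2*y*z - x^3 - x*z^2 - y*z + 3*x
and tr(b^-1 a^-2 b a) = tr(a^-2 b a) * tr(b) - tr(a^-2 b a b)  (eliminate b^-1) = -x^2*y*z + x^3 + x*y^2 + x*z^2 - 3*x
and tr(a^-2 b a^-1 b^-1) = tr(b^-1 a^-2 b) * tr(a) - tr(b^-1 a^-2 b a)  (eliminate a^-1) = x^2*y*z - x*y^2 - x*z^2 + x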